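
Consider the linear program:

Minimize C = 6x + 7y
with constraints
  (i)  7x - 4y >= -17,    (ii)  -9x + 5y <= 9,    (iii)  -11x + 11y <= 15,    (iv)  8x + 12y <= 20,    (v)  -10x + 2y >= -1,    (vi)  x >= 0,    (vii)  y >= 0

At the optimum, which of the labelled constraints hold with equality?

Corner points and C = 6x + 7y:
  (2/11, 17/11) → C = 131/11
  (0, 15/11) → C = 105/11
  (13/34, 24/17) → C = 207/17
  (1/10, 0) → C = 3/5
  (0, 0) → C = 0

The minimum is at (0, 0). Substituting into each constraint, equality holds for (vi) and (vii); the remaining constraints have slack.

(vi) and (vii)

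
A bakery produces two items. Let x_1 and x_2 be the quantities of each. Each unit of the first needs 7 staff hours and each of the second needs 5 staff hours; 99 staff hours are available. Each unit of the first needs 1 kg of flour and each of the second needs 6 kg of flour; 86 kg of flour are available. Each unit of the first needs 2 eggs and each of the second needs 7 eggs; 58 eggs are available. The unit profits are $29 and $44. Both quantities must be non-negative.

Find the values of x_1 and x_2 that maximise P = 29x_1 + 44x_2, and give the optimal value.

x_1 = 31/3, x_2 = 16/3, maximum P = 1603/3

Extreme points and P = 29x_1 + 44x_2:
  (0, 0) → P = 0
  (0, 58/7) → P = 2552/7
  (99/7, 0) → P = 2871/7
  (31/3, 16/3) → P = 1603/3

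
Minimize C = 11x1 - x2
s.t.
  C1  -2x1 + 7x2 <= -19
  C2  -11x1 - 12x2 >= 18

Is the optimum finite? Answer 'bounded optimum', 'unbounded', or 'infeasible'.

From the feasible point (102/101, -245/101), moving in the direction (-7, -2) keeps every constraint satisfied while C decreases without bound.

unbounded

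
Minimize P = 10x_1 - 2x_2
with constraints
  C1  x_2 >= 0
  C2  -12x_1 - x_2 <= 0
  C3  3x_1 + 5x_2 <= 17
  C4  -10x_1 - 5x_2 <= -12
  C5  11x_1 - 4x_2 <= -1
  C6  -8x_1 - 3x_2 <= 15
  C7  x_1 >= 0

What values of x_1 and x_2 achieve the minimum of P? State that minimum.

Extreme points and P = 10x_1 - 2x_2:
  (63/67, 190/67) → P = 250/67
  (0, 17/5) → P = -34/5
  (43/95, 142/95) → P = 146/95
  (0, 12/5) → P = -24/5

x_1 = 0, x_2 = 17/5, minimum P = -34/5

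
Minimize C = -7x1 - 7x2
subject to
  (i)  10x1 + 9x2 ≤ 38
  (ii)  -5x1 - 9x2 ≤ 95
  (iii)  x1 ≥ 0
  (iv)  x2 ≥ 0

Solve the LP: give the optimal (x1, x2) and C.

x1 = 0, x2 = 38/9, minimum C = -266/9

Vertices and C = -7x1 - 7x2:
  (0, 38/9) → C = -266/9
  (19/5, 0) → C = -133/5
  (0, 0) → C = 0

The binding constraints are 10x1 + 9x2 = 38 and x1 = 0.
Solving simultaneously gives x1 = 0, x2 = 38/9.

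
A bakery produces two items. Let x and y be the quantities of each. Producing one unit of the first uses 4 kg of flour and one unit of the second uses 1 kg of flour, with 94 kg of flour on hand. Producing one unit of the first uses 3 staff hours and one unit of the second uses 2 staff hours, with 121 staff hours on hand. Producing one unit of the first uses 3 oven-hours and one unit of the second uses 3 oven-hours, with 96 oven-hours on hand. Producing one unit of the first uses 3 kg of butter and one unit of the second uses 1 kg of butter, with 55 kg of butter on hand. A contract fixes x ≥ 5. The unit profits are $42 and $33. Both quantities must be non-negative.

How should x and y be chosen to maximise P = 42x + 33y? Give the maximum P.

Vertices and P = 42x + 33y:
  (55/3, 0) → P = 770
  (5, 0) → P = 210
  (23/2, 41/2) → P = 2319/2
  (5, 27) → P = 1101

x = 23/2, y = 41/2, maximum P = 2319/2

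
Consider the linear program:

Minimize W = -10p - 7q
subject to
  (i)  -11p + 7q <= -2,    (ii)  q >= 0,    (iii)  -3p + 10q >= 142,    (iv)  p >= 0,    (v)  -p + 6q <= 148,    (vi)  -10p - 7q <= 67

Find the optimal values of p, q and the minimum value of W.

p = 157/2, q = 151/4, minimum W = -4197/4

Feasible corners and W = -10p - 7q:
  (1014/89, 1568/89) → W = -21116/89
  (1048/59, 1630/59) → W = -21890/59
  (157/2, 151/4) → W = -4197/4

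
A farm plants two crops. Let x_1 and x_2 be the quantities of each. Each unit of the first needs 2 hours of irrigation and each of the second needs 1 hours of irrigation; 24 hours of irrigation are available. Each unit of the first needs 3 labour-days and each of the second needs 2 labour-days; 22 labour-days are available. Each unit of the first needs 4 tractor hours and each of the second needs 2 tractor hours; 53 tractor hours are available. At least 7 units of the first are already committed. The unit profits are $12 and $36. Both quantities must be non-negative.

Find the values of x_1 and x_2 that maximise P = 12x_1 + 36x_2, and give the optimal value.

Vertices and P = 12x_1 + 36x_2:
  (22/3, 0) → P = 88
  (7, 0) → P = 84
  (7, 1/2) → P = 102

At the optimal vertex, 3x_1 + 2x_2 = 22 and x_1 = 7.
Solving simultaneously gives x_1 = 7, x_2 = 1/2.

x_1 = 7, x_2 = 1/2, maximum P = 102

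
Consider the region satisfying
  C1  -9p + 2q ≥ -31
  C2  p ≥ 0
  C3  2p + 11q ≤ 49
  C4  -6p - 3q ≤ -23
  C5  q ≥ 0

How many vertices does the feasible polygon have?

3

Pairwise boundary intersections that survive every other constraint:
  (439/103, 379/103)
  (139/39, 7/13)
  (53/30, 62/15)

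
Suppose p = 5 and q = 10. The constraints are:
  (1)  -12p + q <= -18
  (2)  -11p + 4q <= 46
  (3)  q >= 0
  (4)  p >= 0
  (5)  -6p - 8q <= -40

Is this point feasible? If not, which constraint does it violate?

(1): -50 ≤ -18 ✓
(2): -15 ≤ 46 ✓
(3): 10 ≥ 0 ✓
(4): 5 ≥ 0 ✓
(5): -110 ≤ -40 ✓

feasible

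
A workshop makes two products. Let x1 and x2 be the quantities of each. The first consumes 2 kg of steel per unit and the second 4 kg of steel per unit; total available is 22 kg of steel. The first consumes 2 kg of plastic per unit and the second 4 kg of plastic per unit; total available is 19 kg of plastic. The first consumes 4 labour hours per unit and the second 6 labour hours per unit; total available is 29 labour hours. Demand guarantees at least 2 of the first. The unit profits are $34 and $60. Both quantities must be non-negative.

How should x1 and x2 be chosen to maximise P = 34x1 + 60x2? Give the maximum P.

At the optimal vertex, 4x1 + 6x2 = 29 and x1 = 2.
Solving simultaneously gives x1 = 2, x2 = 7/2.

x1 = 2, x2 = 7/2, maximum P = 278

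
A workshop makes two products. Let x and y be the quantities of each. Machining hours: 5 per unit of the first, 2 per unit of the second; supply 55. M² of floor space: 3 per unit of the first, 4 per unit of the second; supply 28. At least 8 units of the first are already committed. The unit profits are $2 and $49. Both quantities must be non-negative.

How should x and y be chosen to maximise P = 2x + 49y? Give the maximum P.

x = 8, y = 1, maximum P = 65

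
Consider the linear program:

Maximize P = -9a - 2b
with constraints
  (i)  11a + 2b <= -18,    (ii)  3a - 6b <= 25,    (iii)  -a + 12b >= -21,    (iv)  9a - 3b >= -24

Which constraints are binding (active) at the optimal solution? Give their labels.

Feasible corners and P = -9a - 2b:
  (-87/67, -249/134) → P = 1032/67
  (-2, 2) → P = 14
  (-117/35, -71/35) → P = 239/7

The maximum is at (-117/35, -71/35). Substituting into each constraint, equality holds for (iii) and (iv); the remaining constraints have slack.

(iii) and (iv)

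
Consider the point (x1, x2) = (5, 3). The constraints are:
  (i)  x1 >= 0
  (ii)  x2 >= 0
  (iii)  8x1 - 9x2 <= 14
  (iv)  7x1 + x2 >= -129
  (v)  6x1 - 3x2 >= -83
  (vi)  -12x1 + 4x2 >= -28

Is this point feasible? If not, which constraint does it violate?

not feasible — violates (vi)

Constraint (vi): -12x1 + 4x2 = -48, which is not ≥ -28. All other constraints are satisfied.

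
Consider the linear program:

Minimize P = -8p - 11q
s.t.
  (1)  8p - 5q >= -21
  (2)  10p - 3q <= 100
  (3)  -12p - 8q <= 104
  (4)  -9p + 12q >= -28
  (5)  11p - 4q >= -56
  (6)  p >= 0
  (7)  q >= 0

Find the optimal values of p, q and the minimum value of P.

Extreme points and P = -8p - 11q:
  (563/26, 505/13) → P = -7807/13
  (0, 21/5) → P = -231/5
  (12, 20/3) → P = -508/3
  (28/9, 0) → P = -224/9
  (0, 0) → P = 0

p = 563/26, q = 505/13, minimum P = -7807/13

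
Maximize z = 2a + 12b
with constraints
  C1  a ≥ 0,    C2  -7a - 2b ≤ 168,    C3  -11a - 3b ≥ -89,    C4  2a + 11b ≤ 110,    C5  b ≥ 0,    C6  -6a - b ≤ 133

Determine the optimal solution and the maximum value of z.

Extreme points and z = 2a + 12b:
  (0, 10) → z = 120
  (0, 0) → z = 0
  (649/115, 1032/115) → z = 13682/115
  (89/11, 0) → z = 178/11

The binding constraints are a = 0 and 2a + 11b = 110.
Solving simultaneously gives a = 0, b = 10.

a = 0, b = 10, maximum z = 120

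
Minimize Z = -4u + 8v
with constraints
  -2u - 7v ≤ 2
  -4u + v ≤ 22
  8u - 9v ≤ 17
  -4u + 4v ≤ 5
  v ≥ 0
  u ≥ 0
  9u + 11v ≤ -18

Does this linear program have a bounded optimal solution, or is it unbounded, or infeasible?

infeasible

The boundaries 8u - 9v = 17 and v = 0 meet at (17/8, 0), but that point violates 9u + 11v ≤ -18. Every candidate vertex is excluded by some other constraint, so the feasible region is empty.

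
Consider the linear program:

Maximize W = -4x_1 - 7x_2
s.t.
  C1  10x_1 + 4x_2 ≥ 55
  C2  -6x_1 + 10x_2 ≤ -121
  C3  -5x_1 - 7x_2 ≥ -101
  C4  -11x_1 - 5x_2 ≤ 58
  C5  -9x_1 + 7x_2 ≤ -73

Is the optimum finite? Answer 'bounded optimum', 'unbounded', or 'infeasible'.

From the feasible point (517/62, -220/31), moving in the direction (5, -11) keeps every constraint satisfied while W increases without bound.

unbounded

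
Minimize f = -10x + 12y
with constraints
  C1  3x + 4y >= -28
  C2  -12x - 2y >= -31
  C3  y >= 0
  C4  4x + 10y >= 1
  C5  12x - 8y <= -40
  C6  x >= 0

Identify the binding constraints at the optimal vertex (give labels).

Corner points and f = -10x + 12y:
  (7/5, 71/10) → f = 356/5
  (0, 31/2) → f = 186
  (0, 5) → f = 60

The minimum is at (0, 5). Substituting into each constraint, equality holds for C5 and C6; the remaining constraints have slack.

C5 and C6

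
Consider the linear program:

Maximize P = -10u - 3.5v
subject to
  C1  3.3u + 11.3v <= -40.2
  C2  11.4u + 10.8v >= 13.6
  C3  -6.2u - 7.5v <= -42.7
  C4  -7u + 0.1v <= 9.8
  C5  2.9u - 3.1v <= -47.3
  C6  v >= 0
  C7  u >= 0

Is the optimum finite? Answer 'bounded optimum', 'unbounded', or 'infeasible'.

infeasible

The boundaries -7u + 0.1v = 9.8 and u = 0 meet at (0, 98), but that point violates 3.3u + 11.3v ≤ -40.2. Every candidate vertex is excluded by some other constraint, so the feasible region is empty.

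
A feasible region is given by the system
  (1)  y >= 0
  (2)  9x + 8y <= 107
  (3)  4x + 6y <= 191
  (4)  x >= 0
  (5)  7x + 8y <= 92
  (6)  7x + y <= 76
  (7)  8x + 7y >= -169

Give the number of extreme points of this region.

5

Pairwise boundary intersections that survive every other constraint:
  (0, 0)
  (76/7, 0)
  (15/2, 79/16)
  (501/47, 65/47)
  (0, 23/2)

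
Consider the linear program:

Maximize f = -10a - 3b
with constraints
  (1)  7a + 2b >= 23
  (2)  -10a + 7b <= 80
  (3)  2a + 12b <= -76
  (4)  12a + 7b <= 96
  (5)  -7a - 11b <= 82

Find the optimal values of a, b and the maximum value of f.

a = 139/21, b = -35/3, maximum f = -655/21

Corner points and f = -10a - 3b:
  (107/20, -289/40) → f = -1273/40
  (139/21, -35/3) → f = -655/21
  (842/65, -552/65) → f = -6764/65
  (1630/83, -1656/83) → f = -11332/83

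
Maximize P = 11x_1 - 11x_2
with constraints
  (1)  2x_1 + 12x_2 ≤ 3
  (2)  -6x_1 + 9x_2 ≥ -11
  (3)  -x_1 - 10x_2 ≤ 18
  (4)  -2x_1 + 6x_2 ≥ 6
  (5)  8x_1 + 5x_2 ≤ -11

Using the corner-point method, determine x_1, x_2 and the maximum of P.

x_1 = -48/29, x_2 = 13/29, maximum P = -671/29

Corner points and P = 11x_1 - 11x_2:
  (-147/86, 23/43) → P = -2123/86
  (-84/13, -15/13) → P = -759/13
  (-48/29, 13/29) → P = -671/29
The feasible region is unbounded (it extends along (-10, 1), (-6, 1)), but P strictly decreases along every unbounded feasible direction, so there is no improving ray and the maximum is attained at a vertex.

The binding constraints are -2x_1 + 6x_2 = 6 and 8x_1 + 5x_2 = -11.
Solving simultaneously gives x_1 = -48/29, x_2 = 13/29.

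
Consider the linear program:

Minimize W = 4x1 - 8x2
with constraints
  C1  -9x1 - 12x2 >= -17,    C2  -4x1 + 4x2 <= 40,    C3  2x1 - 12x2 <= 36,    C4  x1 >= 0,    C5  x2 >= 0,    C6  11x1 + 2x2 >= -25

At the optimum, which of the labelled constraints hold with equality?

C1 and C4

Feasible corners and W = 4x1 - 8x2:
  (0, 17/12) → W = -34/3
  (17/9, 0) → W = 68/9
  (0, 0) → W = 0

The minimum is at (0, 17/12). Substituting into each constraint, equality holds for C1 and C4; the remaining constraints have slack.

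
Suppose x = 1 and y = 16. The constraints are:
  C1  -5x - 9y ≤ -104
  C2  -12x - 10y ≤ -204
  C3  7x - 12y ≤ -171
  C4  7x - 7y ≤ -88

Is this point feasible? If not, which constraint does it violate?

not feasible — violates C2

Constraint C2: -12x - 10y = -172, which is not ≤ -204. All other constraints are satisfied.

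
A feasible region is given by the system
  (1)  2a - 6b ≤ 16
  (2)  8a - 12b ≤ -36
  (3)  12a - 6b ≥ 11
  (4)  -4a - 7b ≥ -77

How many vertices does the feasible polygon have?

Of the 6 pairwise boundary intersections, those satisfying every inequality are:
  (29/8, 65/12)
  (84/13, 95/13)
  (539/108, 220/27)

3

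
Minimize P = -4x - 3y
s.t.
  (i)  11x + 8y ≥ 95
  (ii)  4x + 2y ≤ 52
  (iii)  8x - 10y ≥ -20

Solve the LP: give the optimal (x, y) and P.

x = 60/7, y = 62/7, minimum P = -426/7

Vertices and P = -4x - 3y:
  (113/5, -96/5) → P = -164/5
  (395/87, 490/87) → P = -3050/87
  (60/7, 62/7) → P = -426/7

At the optimal vertex, 4x + 2y = 52 and 8x - 10y = -20.
Solving simultaneously gives x = 60/7, y = 62/7.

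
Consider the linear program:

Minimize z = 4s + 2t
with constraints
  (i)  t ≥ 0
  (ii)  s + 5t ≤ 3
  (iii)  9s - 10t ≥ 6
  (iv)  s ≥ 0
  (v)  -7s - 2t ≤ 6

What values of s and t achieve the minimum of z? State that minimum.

Corner points and z = 4s + 2t:
  (3, 0) → z = 12
  (2/3, 0) → z = 8/3
  (12/11, 21/55) → z = 282/55

s = 2/3, t = 0, minimum z = 8/3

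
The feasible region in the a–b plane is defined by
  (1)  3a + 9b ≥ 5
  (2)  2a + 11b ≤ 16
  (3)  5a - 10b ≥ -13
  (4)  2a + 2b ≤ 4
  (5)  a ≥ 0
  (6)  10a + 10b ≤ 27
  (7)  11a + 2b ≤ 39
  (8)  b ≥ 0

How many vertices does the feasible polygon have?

6

Of the 27 pairwise boundary intersections, those satisfying every inequality are:
  (0, 5/9)
  (5/3, 0)
  (17/75, 106/75)
  (2/3, 4/3)
  (0, 13/10)
  (2, 0)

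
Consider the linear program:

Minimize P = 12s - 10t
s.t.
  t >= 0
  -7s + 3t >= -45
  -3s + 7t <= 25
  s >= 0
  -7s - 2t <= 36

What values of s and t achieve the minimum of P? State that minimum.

s = 0, t = 25/7, minimum P = -250/7

Extreme points and P = 12s - 10t:
  (45/7, 0) → P = 540/7
  (0, 0) → P = 0
  (39/4, 31/4) → P = 79/2
  (0, 25/7) → P = -250/7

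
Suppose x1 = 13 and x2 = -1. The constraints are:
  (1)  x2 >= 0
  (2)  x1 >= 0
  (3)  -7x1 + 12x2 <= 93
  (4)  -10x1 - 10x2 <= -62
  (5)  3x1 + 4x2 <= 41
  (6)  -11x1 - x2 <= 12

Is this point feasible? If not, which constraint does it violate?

not feasible — violates (1)

Constraint (1): x2 = -1, which is not ≥ 0. All other constraints are satisfied.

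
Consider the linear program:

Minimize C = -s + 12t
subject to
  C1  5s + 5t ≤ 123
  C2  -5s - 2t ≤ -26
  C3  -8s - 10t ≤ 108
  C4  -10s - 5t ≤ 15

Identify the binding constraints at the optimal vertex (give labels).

C1 and C3

Extreme points and C = -s + 12t:
  (-116/15, 97/3) → C = 5936/15
  (177, -762/5) → C = -10029/5
  (14, -22) → C = -278

The minimum is at (177, -762/5). Substituting into each constraint, equality holds for C1 and C3; the remaining constraints have slack.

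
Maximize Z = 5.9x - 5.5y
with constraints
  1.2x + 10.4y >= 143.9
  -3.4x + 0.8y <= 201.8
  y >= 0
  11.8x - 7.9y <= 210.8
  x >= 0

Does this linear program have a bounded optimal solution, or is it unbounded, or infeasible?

Corner points and Z = 5.9x - 5.5y:
  (332913/13220, 72253/6610) → Z = 11694037/132200
  (0, 1439/104) → Z = -15829/208
  (0, 252.25) → Z = -1387.375
The feasible region has finitely many vertices and no improving ray; the maximum is 11694037/132200 at (332913/13220, 72253/6610).

bounded optimum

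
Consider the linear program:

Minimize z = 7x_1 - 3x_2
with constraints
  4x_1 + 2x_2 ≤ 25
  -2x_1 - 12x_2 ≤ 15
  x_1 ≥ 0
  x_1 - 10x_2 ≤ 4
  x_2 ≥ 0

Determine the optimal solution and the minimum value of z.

x_1 = 0, x_2 = 25/2, minimum z = -75/2

Vertices and z = 7x_1 - 3x_2:
  (0, 25/2) → z = -75/2
  (43/7, 3/14) → z = 593/14
  (0, 0) → z = 0
  (4, 0) → z = 28

The binding constraints are 4x_1 + 2x_2 = 25 and x_1 = 0.
Solving simultaneously gives x_1 = 0, x_2 = 25/2.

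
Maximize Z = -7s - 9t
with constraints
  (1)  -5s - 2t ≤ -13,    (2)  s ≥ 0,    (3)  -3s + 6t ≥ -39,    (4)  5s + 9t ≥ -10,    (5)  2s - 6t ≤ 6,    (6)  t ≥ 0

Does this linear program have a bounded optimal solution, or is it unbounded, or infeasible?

bounded optimum

Feasible corners and Z = -7s - 9t:
  (0, 13/2) → Z = -117/2
  (13/5, 0) → Z = -91/5
  (33, 10) → Z = -321
  (3, 0) → Z = -21
The feasible region has finitely many vertices and no improving ray; the maximum is -91/5 at (13/5, 0).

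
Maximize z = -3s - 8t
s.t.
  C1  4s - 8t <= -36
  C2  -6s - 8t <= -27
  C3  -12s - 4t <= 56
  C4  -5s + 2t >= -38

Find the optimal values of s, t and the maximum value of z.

Feasible corners and z = -3s - 8t:
  (-9/10, 81/20) → z = -297/10
  (47/4, 83/8) → z = -473/4
  (-139/18, 55/6) → z = -301/6
The feasible region is unbounded (it extends along (-1, 3), (2, 5)), but z strictly decreases along every unbounded feasible direction, so there is no improving ray and the maximum is attained at a vertex.

s = -9/10, t = 81/20, maximum z = -297/10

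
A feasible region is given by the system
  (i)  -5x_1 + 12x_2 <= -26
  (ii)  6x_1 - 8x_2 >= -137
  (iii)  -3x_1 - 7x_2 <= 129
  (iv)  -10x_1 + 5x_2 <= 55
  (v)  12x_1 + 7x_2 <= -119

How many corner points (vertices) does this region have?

4

Pairwise boundary intersections that survive every other constraint:
  (-158/19, -107/19)
  (-1246/179, -907/179)
  (-206/17, -225/17)
  (10/9, -397/21)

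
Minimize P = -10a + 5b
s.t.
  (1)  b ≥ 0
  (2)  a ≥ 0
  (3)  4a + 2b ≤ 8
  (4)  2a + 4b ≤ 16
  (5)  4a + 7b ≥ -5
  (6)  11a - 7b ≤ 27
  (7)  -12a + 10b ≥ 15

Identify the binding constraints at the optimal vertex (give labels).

(3) and (7)

Feasible corners and P = -10a + 5b:
  (0, 4) → P = 20
  (0, 3/2) → P = 15/2
  (25/32, 39/16) → P = 35/8

The minimum is at (25/32, 39/16). Substituting into each constraint, equality holds for (3) and (7); the remaining constraints have slack.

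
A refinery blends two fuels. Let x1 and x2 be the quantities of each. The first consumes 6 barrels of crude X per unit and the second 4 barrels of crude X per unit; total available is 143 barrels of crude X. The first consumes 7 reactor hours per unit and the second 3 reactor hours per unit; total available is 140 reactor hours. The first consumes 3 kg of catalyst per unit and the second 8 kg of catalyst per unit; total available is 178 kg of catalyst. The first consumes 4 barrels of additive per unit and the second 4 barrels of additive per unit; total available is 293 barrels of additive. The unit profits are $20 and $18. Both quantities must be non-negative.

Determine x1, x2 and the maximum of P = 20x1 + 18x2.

Extreme points and P = 20x1 + 18x2:
  (0, 0) → P = 0
  (0, 89/4) → P = 801/2
  (20, 0) → P = 400
  (131/10, 161/10) → P = 2759/5
  (12, 71/4) → P = 1119/2

The optimum lies where 6x1 + 4x2 = 143 and 3x1 + 8x2 = 178.
Solving simultaneously gives x1 = 12, x2 = 71/4.

x1 = 12, x2 = 71/4, maximum P = 1119/2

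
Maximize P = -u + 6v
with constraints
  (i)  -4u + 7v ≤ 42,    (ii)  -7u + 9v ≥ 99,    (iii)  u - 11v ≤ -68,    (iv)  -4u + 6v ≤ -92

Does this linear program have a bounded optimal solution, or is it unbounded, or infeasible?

infeasible

The boundaries -4u + 7v = 42 and -4u + 6v = -92 meet at (224, 134), but that point violates -7u + 9v ≥ 99. Every candidate vertex is excluded by some other constraint, so the feasible region is empty.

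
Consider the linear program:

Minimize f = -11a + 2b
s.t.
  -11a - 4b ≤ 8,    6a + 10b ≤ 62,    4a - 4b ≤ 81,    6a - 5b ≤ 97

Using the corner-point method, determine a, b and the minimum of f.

Extreme points and f = -11a + 2b:
  (-164/43, 365/43) → f = 2534/43
  (348/79, -1115/79) → f = -6058/79
  (128/9, -7/3) → f = -1450/9

At the optimal vertex, 6a + 10b = 62 and 6a - 5b = 97.
Solving simultaneously gives a = 128/9, b = -7/3.

a = 128/9, b = -7/3, minimum f = -1450/9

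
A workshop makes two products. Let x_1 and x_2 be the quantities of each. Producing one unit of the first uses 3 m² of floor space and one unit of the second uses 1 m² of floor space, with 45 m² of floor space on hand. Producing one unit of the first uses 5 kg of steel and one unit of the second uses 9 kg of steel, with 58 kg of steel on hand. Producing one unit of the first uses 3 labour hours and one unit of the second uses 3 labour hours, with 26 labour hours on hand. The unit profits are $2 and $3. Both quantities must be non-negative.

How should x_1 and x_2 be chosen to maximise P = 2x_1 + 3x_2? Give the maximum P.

x_1 = 5, x_2 = 11/3, maximum P = 21

The optimum lies where 5x_1 + 9x_2 = 58 and 3x_1 + 3x_2 = 26.
Solving simultaneously gives x_1 = 5, x_2 = 11/3.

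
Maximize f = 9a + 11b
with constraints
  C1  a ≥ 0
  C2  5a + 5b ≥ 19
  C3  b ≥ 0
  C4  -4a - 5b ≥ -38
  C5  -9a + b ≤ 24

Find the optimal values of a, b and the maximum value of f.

The binding constraints are b = 0 and -4a - 5b = -38.
Solving simultaneously gives a = 19/2, b = 0.

a = 19/2, b = 0, maximum f = 171/2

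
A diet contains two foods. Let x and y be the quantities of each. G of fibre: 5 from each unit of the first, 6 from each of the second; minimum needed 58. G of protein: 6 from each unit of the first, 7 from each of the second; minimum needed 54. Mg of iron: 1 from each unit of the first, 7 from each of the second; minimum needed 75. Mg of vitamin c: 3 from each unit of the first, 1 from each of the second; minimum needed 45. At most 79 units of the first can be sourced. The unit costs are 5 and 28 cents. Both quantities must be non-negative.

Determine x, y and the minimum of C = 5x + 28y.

Vertices and C = 5x + 28y:
  (0, 45) → C = 1260
  (75, 0) → C = 375
  (79, 0) → C = 395
  (12, 9) → C = 312
The feasible region is unbounded (it extends along (0, 1)), but C strictly increases along every unbounded feasible direction, so there is no improving ray and the minimum is attained at a vertex.

At the optimal vertex, x + 7y = 75 and 3x + y = 45.
Solving simultaneously gives x = 12, y = 9.

x = 12, y = 9, minimum C = 312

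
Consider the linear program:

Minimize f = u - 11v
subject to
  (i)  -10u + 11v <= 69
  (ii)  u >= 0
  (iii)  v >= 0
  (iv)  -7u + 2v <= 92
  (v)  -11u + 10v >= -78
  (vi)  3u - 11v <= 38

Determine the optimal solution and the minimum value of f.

u = 516/7, v = 513/7, minimum f = -5127/7

Corner points and f = u - 11v:
  (0, 69/11) → f = -69
  (516/7, 513/7) → f = -5127/7
  (0, 0) → f = 0
  (78/11, 0) → f = 78/11

At the optimal vertex, -10u + 11v = 69 and -11u + 10v = -78.
Solving simultaneously gives u = 516/7, v = 513/7.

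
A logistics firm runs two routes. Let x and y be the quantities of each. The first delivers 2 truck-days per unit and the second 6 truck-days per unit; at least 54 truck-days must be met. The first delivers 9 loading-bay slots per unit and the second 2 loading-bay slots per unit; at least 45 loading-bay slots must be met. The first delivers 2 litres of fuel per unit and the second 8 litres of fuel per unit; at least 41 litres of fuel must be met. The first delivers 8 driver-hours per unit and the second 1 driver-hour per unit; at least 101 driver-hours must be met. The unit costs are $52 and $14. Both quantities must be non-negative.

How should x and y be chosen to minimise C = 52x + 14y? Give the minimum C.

x = 12, y = 5, minimum C = 694

Extreme points and C = 52x + 14y:
  (0, 101) → C = 1414
  (27, 0) → C = 1404
  (12, 5) → C = 694
The feasible region is unbounded (it extends along (0, 1), (1, 0)), but C strictly increases along every unbounded feasible direction, so there is no improving ray and the minimum is attained at a vertex.

The optimum lies where 2x + 6y = 54 and 8x + y = 101.
Solving simultaneously gives x = 12, y = 5.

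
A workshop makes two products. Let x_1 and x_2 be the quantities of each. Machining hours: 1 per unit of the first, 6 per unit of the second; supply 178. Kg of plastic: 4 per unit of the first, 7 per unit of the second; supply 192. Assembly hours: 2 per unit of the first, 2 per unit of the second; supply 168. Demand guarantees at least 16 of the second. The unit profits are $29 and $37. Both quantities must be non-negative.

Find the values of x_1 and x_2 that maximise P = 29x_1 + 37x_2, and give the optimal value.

Corner points and P = 29x_1 + 37x_2:
  (0, 192/7) → P = 7104/7
  (0, 16) → P = 592
  (20, 16) → P = 1172

x_1 = 20, x_2 = 16, maximum P = 1172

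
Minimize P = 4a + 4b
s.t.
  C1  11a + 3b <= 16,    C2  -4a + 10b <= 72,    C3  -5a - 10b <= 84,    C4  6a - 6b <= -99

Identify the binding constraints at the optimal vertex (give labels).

Vertices and P = 4a + 4b:
  (-52/3, 4/15) → P = -1024/15
  (-31/2, 1) → P = -58
  (-83/5, -1/10) → P = -334/5

The minimum is at (-52/3, 4/15). Substituting into each constraint, equality holds for C2 and C3; the remaining constraints have slack.

C2 and C3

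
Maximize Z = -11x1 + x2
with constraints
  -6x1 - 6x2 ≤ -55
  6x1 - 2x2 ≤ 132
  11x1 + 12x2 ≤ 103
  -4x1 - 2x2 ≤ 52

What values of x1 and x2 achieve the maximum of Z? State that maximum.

x1 = 7, x2 = 13/6, maximum Z = -449/6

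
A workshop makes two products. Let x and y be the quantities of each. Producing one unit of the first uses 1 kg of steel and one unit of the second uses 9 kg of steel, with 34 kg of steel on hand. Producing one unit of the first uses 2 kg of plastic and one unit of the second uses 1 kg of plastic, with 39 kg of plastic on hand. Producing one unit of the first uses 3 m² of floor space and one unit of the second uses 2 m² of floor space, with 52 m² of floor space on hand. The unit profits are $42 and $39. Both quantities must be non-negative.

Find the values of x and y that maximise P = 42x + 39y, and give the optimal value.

Corner points and P = 42x + 39y:
  (0, 0) → P = 0
  (0, 34/9) → P = 442/3
  (52/3, 0) → P = 728
  (16, 2) → P = 750

At the optimal vertex, x + 9y = 34 and 3x + 2y = 52.
Solving simultaneously gives x = 16, y = 2.

x = 16, y = 2, maximum P = 750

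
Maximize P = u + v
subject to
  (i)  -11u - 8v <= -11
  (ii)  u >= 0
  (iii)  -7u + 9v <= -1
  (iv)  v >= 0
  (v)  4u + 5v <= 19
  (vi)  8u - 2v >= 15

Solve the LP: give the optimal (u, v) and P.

u = 19/4, v = 0, maximum P = 19/4

Corner points and P = u + v:
  (176/71, 129/71) → P = 305/71
  (133/58, 97/58) → P = 115/29
  (19/4, 0) → P = 19/4
  (15/8, 0) → P = 15/8

The optimum lies where v = 0 and 4u + 5v = 19.
Solving simultaneously gives u = 19/4, v = 0.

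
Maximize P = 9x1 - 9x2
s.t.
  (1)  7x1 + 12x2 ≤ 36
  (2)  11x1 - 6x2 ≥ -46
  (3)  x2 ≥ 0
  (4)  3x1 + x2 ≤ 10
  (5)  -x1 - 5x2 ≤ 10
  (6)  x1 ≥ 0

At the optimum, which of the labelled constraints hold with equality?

Corner points and P = 9x1 - 9x2:
  (84/29, 38/29) → P = 414/29
  (0, 3) → P = -27
  (10/3, 0) → P = 30
  (0, 0) → P = 0

The maximum is at (10/3, 0). Substituting into each constraint, equality holds for (3) and (4); the remaining constraints have slack.

(3) and (4)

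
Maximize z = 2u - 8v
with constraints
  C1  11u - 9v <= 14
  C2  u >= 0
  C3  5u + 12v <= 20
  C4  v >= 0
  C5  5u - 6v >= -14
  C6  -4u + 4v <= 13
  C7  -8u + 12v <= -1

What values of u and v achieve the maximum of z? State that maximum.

u = 14/11, v = 0, maximum z = 28/11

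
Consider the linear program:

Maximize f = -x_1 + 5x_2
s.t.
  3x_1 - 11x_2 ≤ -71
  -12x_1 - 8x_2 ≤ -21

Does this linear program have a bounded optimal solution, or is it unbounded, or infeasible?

unbounded

From the feasible point (-337/156, 305/52), moving in the direction (-8, 12) keeps every constraint satisfied while f increases without bound.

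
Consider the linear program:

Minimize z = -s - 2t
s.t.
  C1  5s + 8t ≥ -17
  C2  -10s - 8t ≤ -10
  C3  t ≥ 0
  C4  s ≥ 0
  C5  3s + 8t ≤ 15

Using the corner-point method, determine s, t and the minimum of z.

Extreme points and z = -s - 2t:
  (1, 0) → z = -1
  (0, 5/4) → z = -5/2
  (5, 0) → z = -5
  (0, 15/8) → z = -15/4

s = 5, t = 0, minimum z = -5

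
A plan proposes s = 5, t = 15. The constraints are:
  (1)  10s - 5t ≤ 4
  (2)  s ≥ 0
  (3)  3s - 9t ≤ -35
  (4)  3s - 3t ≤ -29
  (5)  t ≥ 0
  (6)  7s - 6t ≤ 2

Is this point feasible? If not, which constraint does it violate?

feasible

(1): -25 ≤ 4 ✓
(2): 5 ≥ 0 ✓
(3): -120 ≤ -35 ✓
(4): -30 ≤ -29 ✓
(5): 15 ≥ 0 ✓
(6): -55 ≤ 2 ✓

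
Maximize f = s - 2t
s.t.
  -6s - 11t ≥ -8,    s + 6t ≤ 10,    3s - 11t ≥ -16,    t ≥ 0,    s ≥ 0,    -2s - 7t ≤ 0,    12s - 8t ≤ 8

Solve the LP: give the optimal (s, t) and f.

Corner points and f = s - 2t:
  (0, 8/11) → f = -16/11
  (38/45, 4/15) → f = 14/45
  (0, 0) → f = 0
  (2/3, 0) → f = 2/3

At the optimal vertex, t = 0 and 12s - 8t = 8.
Solving simultaneously gives s = 2/3, t = 0.

s = 2/3, t = 0, maximum f = 2/3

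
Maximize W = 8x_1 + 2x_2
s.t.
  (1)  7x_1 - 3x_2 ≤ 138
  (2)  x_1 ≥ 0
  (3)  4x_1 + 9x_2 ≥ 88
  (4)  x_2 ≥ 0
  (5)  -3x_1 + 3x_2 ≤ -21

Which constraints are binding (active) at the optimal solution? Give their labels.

Feasible corners and W = 8x_1 + 2x_2:
  (502/25, 64/75) → W = 12176/75
  (117/4, 89/4) → W = 557/2
  (151/13, 60/13) → W = 1328/13

The maximum is at (117/4, 89/4). Substituting into each constraint, equality holds for (1) and (5); the remaining constraints have slack.

(1) and (5)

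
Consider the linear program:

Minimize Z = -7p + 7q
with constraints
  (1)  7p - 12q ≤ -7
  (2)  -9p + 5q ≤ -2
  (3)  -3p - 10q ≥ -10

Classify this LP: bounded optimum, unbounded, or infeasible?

infeasible

The boundaries 7p - 12q = -7 and -9p + 5q = -2 meet at (59/73, 77/73), but that point violates -3p - 10q ≥ -10. Every candidate vertex is excluded by some other constraint, so the feasible region is empty.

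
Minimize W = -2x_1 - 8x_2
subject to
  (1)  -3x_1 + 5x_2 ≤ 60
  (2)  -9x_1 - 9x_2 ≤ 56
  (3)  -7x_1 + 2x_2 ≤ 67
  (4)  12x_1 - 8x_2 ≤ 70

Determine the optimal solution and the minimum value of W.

x_1 = 415/18, x_2 = 155/6, minimum W = -2275/9

Extreme points and W = -2x_1 - 8x_2:
  (-215/29, 219/29) → W = -1322/29
  (415/18, 155/6) → W = -2275/9
  (-715/81, 211/81) → W = -86/27
  (91/90, -217/30) → W = 2513/45

The binding constraints are -3x_1 + 5x_2 = 60 and 12x_1 - 8x_2 = 70.
Solving simultaneously gives x_1 = 415/18, x_2 = 155/6.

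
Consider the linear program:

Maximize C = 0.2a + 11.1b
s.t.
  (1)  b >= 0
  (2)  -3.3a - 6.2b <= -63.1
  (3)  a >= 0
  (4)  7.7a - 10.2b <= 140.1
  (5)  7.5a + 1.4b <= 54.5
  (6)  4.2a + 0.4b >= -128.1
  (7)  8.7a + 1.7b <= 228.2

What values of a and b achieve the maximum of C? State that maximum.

Feasible corners and C = 0.2a + 11.1b:
  (0, 631/62) → C = 70041/620
  (6239/1047, 2445/349) → C = 826663/10470
  (0, 545/14) → C = 12099/28

At the optimal vertex, a = 0 and 7.5a + 1.4b = 54.5.
Solving simultaneously gives a = 0, b = 545/14.

a = 0, b = 545/14, maximum C = 12099/28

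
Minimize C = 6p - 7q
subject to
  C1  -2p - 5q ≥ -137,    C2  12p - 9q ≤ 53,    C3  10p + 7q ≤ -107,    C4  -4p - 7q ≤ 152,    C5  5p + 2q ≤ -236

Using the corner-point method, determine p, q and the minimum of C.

Extreme points and C = 6p - 7q:
  (-573/2, 142) → C = -2713
  (-1454/21, 1157/21) → C = -16823/21
  (-1348/27, 184/27) → C = -9376/27

p = -573/2, q = 142, minimum C = -2713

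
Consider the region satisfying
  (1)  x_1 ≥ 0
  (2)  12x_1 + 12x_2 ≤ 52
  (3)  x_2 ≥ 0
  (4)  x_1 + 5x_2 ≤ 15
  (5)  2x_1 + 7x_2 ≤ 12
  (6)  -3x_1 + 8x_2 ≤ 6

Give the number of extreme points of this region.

Intersecting each pair of boundary lines and keeping only the points that satisfy every inequality leaves:
  (0, 0)
  (0, 3/4)
  (13/3, 0)
  (11/3, 2/3)
  (54/37, 48/37)

5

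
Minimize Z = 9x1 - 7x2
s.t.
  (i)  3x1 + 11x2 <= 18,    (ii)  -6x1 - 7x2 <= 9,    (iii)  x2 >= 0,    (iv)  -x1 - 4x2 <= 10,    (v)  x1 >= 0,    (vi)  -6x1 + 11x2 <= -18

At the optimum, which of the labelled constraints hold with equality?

(iii) and (vi)

Extreme points and Z = 9x1 - 7x2:
  (6, 0) → Z = 54
  (4, 6/11) → Z = 354/11
  (3, 0) → Z = 27

The minimum is at (3, 0). Substituting into each constraint, equality holds for (iii) and (vi); the remaining constraints have slack.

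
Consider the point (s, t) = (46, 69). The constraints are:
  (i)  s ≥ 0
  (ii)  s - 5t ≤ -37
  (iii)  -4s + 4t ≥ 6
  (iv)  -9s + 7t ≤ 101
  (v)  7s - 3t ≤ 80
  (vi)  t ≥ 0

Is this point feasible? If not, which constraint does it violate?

Constraint (v): 7s - 3t = 115, which is not ≤ 80. All other constraints are satisfied.

not feasible — violates (v)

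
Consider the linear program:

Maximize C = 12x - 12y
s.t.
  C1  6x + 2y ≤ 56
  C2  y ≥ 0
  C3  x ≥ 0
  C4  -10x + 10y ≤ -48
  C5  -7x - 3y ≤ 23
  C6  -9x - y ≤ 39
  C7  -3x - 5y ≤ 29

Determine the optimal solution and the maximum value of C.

x = 28/3, y = 0, maximum C = 112

Feasible corners and C = 12x - 12y:
  (28/3, 0) → C = 112
  (41/5, 17/5) → C = 288/5
  (24/5, 0) → C = 288/5

At the optimal vertex, 6x + 2y = 56 and y = 0.
Solving simultaneously gives x = 28/3, y = 0.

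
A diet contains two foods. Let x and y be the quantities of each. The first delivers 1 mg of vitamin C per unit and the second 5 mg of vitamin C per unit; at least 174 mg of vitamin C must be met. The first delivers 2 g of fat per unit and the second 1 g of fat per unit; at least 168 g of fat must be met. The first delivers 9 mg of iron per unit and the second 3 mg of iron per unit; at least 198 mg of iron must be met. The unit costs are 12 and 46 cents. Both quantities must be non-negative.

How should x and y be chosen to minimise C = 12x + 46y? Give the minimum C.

Extreme points and C = 12x + 46y:
  (0, 168) → C = 7728
  (174, 0) → C = 2088
  (74, 20) → C = 1808
The feasible region is unbounded (it extends along (0, 1), (1, 0)), but C strictly increases along every unbounded feasible direction, so there is no improving ray and the minimum is attained at a vertex.

At the optimal vertex, x + 5y = 174 and 2x + y = 168.
Solving simultaneously gives x = 74, y = 20.

x = 74, y = 20, minimum C = 1808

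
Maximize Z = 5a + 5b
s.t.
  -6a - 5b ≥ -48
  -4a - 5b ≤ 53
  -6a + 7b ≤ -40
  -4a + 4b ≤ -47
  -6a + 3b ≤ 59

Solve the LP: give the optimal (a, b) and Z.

Feasible corners and Z = 5a + 5b:
  (101/2, -51) → Z = -5/2
  (427/44, -45/22) → Z = 1685/44
  (23/36, -100/9) → Z = -1885/36

The optimum lies where -6a - 5b = -48 and -4a + 4b = -47.
Solving simultaneously gives a = 427/44, b = -45/22.

a = 427/44, b = -45/22, maximum Z = 1685/44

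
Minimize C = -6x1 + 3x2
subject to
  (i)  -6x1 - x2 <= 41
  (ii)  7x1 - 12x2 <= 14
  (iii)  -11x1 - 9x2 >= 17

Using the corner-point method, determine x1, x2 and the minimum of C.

Extreme points and C = -6x1 + 3x2:
  (-478/79, -371/79) → C = 1755/79
  (-352/43, 349/43) → C = 3159/43
  (-2/5, -7/5) → C = -9/5

The binding constraints are 7x1 - 12x2 = 14 and -11x1 - 9x2 = 17.
Solving simultaneously gives x1 = -2/5, x2 = -7/5.

x1 = -2/5, x2 = -7/5, minimum C = -9/5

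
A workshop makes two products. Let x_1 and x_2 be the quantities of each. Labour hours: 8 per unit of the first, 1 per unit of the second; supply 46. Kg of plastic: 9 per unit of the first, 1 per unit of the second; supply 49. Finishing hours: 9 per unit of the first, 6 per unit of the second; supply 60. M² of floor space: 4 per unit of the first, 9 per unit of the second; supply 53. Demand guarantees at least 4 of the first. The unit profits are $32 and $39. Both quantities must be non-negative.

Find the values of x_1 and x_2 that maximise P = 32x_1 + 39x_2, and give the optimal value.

x_1 = 4, x_2 = 4, maximum P = 284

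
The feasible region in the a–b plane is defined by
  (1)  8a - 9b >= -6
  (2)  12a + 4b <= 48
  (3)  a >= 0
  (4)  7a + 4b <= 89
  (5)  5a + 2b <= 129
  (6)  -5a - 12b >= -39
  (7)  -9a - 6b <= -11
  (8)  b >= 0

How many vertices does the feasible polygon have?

The feasible vertices (each the meet of two boundaries and inside every other half-plane) are:
  (93/47, 114/47)
  (21/43, 142/129)
  (105/31, 57/31)
  (4, 0)
  (11/9, 0)

5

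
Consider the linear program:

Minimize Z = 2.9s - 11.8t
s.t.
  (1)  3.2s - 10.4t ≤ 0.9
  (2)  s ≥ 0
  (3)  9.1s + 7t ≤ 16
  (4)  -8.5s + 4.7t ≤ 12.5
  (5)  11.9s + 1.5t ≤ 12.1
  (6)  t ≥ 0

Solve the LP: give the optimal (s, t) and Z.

s = 0, t = 16/7, minimum Z = -944/35

Vertices and Z = 2.9s - 11.8t:
  (12719/12856, 2801/12856) → Z = 38333/128560
  (9/32, 0) → Z = 261/320
  (0, 16/7) → Z = -944/35
  (0, 0) → Z = 0
  (1214/1393, 1147/995) → Z = -385696/34825

At the optimal vertex, s = 0 and 9.1s + 7t = 16.
Solving simultaneously gives s = 0, t = 16/7.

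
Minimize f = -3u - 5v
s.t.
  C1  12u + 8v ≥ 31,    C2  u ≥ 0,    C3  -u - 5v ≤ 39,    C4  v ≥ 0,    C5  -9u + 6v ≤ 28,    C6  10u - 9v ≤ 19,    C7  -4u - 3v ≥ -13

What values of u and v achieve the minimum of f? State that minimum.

u = 0, v = 13/3, minimum f = -65/3

Vertices and f = -3u - 5v:
  (0, 31/8) → f = -155/8
  (431/188, 41/94) → f = -1703/188
  (0, 13/3) → f = -65/3
  (29/11, 9/11) → f = -12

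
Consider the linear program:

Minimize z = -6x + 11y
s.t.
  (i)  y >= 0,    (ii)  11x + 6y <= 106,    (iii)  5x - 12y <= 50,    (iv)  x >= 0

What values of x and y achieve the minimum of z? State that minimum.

Extreme points and z = -6x + 11y:
  (106/11, 0) → z = -636/11
  (0, 0) → z = 0
  (0, 53/3) → z = 583/3

The binding constraints are y = 0 and 11x + 6y = 106.
Solving simultaneously gives x = 106/11, y = 0.

x = 106/11, y = 0, minimum z = -636/11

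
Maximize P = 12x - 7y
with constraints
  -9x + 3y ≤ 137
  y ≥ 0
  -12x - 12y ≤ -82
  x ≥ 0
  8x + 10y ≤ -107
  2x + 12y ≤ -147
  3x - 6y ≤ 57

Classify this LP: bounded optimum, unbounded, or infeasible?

The boundaries 2x + 12y = -147 and 3x - 6y = 57 meet at (-33/8, -185/16), but that point violates y ≥ 0. Every candidate vertex is excluded by some other constraint, so the feasible region is empty.

infeasible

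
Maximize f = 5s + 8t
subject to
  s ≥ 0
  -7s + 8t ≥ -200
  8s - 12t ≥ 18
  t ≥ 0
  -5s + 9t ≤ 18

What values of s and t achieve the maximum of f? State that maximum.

s = 1944/23, t = 1126/23, maximum f = 18728/23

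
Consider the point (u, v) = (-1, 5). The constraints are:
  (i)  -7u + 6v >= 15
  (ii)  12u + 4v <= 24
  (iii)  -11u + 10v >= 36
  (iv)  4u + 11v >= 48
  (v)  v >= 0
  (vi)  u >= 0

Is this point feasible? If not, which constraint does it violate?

Constraint (vi): u = -1, which is not ≥ 0. All other constraints are satisfied.

not feasible — violates (vi)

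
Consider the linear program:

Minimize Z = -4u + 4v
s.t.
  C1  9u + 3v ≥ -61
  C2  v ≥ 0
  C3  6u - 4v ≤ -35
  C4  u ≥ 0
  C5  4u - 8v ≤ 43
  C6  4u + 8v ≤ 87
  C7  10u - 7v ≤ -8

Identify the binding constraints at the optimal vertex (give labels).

C3 and C4

Extreme points and Z = -4u + 4v:
  (0, 35/4) → Z = 35
  (17/16, 331/32) → Z = 297/8
  (0, 87/8) → Z = 87/2

The minimum is at (0, 35/4). Substituting into each constraint, equality holds for C3 and C4; the remaining constraints have slack.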